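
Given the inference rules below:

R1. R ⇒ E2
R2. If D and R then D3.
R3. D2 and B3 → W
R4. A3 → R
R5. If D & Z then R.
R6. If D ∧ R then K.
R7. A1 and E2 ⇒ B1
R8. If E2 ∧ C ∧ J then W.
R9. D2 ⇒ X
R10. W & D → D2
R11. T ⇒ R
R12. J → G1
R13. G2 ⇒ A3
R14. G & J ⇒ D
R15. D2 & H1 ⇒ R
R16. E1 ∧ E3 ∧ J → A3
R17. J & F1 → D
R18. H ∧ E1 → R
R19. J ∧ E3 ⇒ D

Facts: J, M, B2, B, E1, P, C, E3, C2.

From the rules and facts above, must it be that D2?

A3  (by R16: E1, E3, J)
D  (by R19: J, E3)
R  (by R4: A3)
E2  (by R1: R)
W  (by R8: E2, C, J)
D2  (by R10: W, D)

Yes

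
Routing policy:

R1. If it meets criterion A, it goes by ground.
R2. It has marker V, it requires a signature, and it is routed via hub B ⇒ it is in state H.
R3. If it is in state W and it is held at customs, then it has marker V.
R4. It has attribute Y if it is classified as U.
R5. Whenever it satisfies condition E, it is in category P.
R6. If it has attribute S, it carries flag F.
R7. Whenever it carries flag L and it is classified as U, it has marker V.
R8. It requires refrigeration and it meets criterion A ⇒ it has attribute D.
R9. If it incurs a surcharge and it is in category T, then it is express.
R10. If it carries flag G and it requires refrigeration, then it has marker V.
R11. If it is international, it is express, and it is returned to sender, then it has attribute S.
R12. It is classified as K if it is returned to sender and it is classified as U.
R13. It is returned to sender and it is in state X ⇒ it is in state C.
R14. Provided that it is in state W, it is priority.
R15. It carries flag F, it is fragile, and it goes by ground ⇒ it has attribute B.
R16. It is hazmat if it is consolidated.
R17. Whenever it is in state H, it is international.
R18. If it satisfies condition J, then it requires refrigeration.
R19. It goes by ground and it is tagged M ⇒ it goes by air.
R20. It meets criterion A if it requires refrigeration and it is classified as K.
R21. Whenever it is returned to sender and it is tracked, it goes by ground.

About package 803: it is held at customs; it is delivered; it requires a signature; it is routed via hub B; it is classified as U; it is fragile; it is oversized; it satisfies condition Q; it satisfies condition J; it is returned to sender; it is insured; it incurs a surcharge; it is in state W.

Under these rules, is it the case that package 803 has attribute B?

No

Forward chaining from the given facts derives: has marker V, has attribute Y, is classified as K, is priority, requires refrigeration, meets criterion A, goes by ground, is in state H, has attribute D, is international.
The only rule concluding "it has attribute B" is R15, which needs "it carries flag F"; that is never established.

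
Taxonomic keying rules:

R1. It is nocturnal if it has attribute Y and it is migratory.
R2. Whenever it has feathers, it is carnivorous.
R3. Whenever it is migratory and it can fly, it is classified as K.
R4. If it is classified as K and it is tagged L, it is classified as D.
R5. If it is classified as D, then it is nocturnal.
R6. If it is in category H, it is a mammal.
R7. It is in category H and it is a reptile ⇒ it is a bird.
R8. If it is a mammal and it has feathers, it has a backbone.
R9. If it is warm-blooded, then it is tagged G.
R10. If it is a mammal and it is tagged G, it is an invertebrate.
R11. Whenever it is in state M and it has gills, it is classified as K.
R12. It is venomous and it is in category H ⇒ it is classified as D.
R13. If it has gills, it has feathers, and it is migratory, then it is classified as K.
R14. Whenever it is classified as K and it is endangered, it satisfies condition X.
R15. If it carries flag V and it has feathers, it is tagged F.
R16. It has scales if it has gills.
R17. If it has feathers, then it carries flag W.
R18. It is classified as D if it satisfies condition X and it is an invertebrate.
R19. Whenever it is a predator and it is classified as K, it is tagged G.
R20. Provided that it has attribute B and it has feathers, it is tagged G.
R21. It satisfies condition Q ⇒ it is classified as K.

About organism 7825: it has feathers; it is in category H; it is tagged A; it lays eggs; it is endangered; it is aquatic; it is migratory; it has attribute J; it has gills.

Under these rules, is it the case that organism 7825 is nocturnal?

No

Forward chaining from the given facts derives: is carnivorous, is a mammal, has a backbone, is classified as K, satisfies condition X, has scales, carries flag W.
Rules concluding "it is nocturnal": R1 needs "it has attribute Y"; R5 needs "it is classified as D" — none of these are established.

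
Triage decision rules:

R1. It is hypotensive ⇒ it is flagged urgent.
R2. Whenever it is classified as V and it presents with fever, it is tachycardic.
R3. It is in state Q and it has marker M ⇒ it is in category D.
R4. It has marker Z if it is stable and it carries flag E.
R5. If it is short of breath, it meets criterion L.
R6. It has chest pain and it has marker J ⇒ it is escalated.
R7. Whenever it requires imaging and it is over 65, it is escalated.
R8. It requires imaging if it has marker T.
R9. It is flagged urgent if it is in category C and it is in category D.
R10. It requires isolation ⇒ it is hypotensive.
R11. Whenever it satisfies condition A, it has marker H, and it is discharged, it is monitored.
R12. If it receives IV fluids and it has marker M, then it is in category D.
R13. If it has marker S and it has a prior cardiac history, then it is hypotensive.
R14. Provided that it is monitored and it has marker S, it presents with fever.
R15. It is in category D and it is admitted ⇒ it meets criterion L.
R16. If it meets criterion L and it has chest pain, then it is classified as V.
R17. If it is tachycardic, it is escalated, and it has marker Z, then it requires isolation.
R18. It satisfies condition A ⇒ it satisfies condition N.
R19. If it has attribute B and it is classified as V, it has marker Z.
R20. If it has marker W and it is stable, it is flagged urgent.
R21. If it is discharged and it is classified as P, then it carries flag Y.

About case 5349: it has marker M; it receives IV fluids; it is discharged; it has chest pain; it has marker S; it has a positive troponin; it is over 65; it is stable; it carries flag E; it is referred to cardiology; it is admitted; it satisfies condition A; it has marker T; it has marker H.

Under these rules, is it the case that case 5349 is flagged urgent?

Yes

By R4 (it is stable, it carries flag E): it has marker Z.
By R8 (it has marker T): it requires imaging.
By R11 (it satisfies condition A, it has marker H, it is discharged): it is monitored.
By R12 (it receives IV fluids, it has marker M): it is in category D.
By R14 (it is monitored, it has marker S): it presents with fever.
By R15 (it is in category D, it is admitted): it meets criterion L.
By R16 (it meets criterion L, it has chest pain): it is classified as V.
By R2 (it is classified as V, it presents with fever): it is tachycardic.
By R7 (it requires imaging, it is over 65): it is escalated.
By R17 (it is tachycardic, it is escalated, it has marker Z): it requires isolation.
By R10 (it requires isolation): it is hypotensive.
By R1 (it is hypotensive): it is flagged urgent.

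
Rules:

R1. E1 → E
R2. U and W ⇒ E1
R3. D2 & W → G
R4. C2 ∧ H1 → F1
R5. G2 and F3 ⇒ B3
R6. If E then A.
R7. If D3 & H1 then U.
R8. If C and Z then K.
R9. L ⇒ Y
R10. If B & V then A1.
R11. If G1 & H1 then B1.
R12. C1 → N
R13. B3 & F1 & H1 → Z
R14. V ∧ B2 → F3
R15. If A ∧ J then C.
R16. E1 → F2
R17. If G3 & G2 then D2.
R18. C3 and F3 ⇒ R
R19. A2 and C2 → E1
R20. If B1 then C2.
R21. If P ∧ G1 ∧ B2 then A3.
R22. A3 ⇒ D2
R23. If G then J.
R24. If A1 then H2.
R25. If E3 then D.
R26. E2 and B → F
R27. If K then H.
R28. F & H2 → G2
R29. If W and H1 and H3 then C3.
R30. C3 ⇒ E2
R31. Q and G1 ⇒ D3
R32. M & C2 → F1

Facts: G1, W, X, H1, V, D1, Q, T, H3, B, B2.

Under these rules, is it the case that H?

Forward chaining from the given facts derives: A1, B1, F3, C2, H2, C3, E2, D3, F1, U, R, F, G2, E1, B3, Z, F2, E, A.
The only rule concluding H is R27, which needs K; that is never established.

No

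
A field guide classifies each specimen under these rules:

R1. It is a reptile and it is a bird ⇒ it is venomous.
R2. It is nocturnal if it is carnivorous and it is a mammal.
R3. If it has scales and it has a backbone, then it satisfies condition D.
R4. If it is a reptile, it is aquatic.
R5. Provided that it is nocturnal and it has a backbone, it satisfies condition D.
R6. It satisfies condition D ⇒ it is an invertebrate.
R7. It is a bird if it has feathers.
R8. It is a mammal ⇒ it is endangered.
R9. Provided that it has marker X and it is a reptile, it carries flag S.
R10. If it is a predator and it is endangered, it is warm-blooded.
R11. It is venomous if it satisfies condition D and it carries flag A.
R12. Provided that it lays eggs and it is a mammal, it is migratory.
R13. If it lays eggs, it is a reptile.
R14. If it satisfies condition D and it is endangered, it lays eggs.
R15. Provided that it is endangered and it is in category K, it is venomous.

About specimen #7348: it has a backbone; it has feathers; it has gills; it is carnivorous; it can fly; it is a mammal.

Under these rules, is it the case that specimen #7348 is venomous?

Yes

By R2 (it is carnivorous, it is a mammal): it is nocturnal.
By R5 (it is nocturnal, it has a backbone): it satisfies condition D.
By R7 (it has feathers): it is a bird.
By R8 (it is a mammal): it is endangered.
By R14 (it satisfies condition D, it is endangered): it lays eggs.
By R13 (it lays eggs): it is a reptile.
By R1 (it is a reptile, it is a bird): it is venomous.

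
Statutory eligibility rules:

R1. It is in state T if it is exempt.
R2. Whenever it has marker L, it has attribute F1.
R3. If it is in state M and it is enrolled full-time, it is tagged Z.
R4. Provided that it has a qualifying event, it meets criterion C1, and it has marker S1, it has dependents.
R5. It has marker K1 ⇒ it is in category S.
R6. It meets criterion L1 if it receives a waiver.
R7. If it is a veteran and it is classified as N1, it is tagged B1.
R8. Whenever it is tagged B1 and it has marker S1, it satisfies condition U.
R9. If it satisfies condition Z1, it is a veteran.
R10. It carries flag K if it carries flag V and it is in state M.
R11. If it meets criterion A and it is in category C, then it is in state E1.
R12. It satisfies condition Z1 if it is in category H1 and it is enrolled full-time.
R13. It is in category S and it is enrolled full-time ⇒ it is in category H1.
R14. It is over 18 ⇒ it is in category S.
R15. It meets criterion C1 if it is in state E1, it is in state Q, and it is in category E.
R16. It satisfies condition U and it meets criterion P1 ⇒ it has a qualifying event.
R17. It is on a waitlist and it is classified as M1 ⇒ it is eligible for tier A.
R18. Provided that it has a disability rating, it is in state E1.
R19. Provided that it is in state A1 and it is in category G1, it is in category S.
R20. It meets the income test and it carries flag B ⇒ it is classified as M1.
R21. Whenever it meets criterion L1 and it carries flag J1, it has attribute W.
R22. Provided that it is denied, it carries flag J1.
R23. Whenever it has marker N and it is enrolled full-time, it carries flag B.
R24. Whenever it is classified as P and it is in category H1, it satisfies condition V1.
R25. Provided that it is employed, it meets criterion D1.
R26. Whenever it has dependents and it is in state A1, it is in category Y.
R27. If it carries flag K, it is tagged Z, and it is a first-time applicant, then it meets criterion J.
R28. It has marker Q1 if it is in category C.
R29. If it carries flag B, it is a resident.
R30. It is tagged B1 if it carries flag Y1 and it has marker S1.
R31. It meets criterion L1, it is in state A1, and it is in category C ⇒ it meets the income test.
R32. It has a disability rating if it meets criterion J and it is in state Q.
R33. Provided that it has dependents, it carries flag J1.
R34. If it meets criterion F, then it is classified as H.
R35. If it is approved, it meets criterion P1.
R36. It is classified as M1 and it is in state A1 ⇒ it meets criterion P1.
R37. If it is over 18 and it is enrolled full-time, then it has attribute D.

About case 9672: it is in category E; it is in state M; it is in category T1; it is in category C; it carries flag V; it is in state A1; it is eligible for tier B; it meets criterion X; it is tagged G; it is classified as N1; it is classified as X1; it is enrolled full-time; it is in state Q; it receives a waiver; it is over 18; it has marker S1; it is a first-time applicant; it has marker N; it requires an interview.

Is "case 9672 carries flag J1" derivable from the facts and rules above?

By R3 (it is in state M, it is enrolled full-time): it is tagged Z.
By R6 (it receives a waiver): it meets criterion L1.
By R10 (it carries flag V, it is in state M): it carries flag K.
By R14 (it is over 18): it is in category S.
By R23 (it has marker N, it is enrolled full-time): it carries flag B.
By R27 (it carries flag K, it is tagged Z, it is a first-time applicant): it meets criterion J.
By R31 (it meets criterion L1, it is in state A1, it is in category C): it meets the income test.
By R32 (it meets criterion J, it is in state Q): it has a disability rating.
By R13 (it is in category S, it is enrolled full-time): it is in category H1.
By R18 (it has a disability rating): it is in state E1.
By R20 (it meets the income test, it carries flag B): it is classified as M1.
By R36 (it is classified as M1, it is in state A1): it meets criterion P1.
By R12 (it is in category H1, it is enrolled full-time): it satisfies condition Z1.
By R15 (it is in state E1, it is in state Q, it is in category E): it meets criterion C1.
By R9 (it satisfies condition Z1): it is a veteran.
By R7 (it is a veteran, it is classified as N1): it is tagged B1.
By R8 (it is tagged B1, it has marker S1): it satisfies condition U.
By R16 (it satisfies condition U, it meets criterion P1): it has a qualifying event.
By R4 (it has a qualifying event, it meets criterion C1, it has marker S1): it has dependents.
By R33 (it has dependents): it carries flag J1.

Yes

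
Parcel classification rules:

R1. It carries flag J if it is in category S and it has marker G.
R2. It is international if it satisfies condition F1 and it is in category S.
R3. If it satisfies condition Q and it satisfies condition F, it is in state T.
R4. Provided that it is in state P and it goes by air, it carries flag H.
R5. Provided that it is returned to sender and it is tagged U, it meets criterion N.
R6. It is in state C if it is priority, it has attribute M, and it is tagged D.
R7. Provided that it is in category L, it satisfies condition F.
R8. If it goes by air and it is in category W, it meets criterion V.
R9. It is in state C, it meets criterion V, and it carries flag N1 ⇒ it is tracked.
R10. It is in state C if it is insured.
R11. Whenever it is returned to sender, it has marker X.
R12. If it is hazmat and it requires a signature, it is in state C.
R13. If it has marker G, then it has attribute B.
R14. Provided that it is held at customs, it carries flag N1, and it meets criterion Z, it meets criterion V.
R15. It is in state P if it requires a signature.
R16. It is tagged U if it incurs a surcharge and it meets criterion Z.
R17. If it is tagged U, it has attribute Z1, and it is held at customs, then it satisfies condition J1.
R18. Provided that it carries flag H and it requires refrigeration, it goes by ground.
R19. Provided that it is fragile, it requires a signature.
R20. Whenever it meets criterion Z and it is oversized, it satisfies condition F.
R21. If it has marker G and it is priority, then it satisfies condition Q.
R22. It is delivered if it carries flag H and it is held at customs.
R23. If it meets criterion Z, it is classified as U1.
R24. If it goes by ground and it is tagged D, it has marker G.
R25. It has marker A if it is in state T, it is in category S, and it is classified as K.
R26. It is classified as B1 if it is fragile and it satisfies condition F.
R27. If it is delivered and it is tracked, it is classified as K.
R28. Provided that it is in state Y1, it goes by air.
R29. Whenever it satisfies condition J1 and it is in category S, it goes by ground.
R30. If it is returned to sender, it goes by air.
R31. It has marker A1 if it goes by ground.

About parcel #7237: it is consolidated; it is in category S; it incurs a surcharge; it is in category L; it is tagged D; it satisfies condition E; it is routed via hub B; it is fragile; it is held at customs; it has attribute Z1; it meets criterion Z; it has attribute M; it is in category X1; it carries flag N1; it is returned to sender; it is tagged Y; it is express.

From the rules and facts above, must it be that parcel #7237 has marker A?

Forward chaining from the given facts derives: satisfies condition F, has marker X, meets criterion V, is tagged U, satisfies condition J1, requires a signature, is classified as U1, is classified as B1, goes by ground, goes by air, has marker A1, meets criterion N, is in state P, has marker G, carries flag J, carries flag H, has attribute B, is delivered.
The only rule concluding "it has marker A" is R25, which needs "it is in state T"; that is never established.

No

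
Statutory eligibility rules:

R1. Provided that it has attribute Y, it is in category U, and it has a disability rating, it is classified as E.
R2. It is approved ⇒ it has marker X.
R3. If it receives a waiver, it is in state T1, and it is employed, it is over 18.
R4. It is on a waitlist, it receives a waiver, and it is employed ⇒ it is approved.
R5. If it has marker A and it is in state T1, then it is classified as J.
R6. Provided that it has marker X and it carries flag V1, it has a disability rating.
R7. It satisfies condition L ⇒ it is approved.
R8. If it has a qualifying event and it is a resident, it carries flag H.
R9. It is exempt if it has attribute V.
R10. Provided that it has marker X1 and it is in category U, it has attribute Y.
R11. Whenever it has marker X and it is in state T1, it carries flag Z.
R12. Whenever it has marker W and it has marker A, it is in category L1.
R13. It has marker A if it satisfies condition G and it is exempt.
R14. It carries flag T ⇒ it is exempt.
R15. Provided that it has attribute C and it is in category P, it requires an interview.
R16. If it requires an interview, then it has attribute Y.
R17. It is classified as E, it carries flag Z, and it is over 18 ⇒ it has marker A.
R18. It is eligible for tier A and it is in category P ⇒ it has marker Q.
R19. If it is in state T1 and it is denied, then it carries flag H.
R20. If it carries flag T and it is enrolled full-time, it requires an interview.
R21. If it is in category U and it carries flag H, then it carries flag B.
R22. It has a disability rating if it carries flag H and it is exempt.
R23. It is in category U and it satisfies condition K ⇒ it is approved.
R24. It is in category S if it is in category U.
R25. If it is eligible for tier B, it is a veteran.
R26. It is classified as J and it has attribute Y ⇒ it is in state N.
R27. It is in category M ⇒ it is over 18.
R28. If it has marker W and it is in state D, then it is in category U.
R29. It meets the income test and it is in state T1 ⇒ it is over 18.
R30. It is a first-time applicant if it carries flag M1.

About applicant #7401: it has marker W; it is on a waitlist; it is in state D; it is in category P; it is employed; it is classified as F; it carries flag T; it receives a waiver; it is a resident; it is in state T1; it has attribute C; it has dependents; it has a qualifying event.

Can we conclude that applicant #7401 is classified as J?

By R3 (it receives a waiver, it is in state T1, it is employed): it is over 18.
By R4 (it is on a waitlist, it receives a waiver, it is employed): it is approved.
By R8 (it has a qualifying event, it is a resident): it carries flag H.
By R14 (it carries flag T): it is exempt.
By R15 (it has attribute C, it is in category P): it requires an interview.
By R16 (it requires an interview): it has attribute Y.
By R22 (it carries flag H, it is exempt): it has a disability rating.
By R28 (it has marker W, it is in state D): it is in category U.
By R1 (it has attribute Y, it is in category U, it has a disability rating): it is classified as E.
By R2 (it is approved): it has marker X.
By R11 (it has marker X, it is in state T1): it carries flag Z.
By R17 (it is classified as E, it carries flag Z, it is over 18): it has marker A.
By R5 (it has marker A, it is in state T1): it is classified as J.

Yes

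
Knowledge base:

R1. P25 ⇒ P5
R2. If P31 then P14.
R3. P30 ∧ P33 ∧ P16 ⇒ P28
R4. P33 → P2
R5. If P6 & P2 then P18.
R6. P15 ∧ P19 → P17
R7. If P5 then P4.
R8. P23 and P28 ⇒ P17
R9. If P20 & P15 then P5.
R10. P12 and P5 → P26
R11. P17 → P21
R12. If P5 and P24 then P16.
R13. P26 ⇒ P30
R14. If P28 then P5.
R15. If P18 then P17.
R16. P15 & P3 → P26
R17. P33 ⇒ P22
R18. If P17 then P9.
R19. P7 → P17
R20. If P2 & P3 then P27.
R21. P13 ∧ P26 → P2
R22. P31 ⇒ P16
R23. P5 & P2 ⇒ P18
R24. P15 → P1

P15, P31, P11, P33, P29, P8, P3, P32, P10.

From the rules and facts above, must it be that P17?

Yes

P2  (by R4: P33)
P26  (by R16: P15, P3)
P16  (by R22: P31)
P30  (by R13: P26)
P28  (by R3: P30, P33, P16)
P5  (by R14: P28)
P18  (by R23: P5, P2)
P17  (by R15: P18)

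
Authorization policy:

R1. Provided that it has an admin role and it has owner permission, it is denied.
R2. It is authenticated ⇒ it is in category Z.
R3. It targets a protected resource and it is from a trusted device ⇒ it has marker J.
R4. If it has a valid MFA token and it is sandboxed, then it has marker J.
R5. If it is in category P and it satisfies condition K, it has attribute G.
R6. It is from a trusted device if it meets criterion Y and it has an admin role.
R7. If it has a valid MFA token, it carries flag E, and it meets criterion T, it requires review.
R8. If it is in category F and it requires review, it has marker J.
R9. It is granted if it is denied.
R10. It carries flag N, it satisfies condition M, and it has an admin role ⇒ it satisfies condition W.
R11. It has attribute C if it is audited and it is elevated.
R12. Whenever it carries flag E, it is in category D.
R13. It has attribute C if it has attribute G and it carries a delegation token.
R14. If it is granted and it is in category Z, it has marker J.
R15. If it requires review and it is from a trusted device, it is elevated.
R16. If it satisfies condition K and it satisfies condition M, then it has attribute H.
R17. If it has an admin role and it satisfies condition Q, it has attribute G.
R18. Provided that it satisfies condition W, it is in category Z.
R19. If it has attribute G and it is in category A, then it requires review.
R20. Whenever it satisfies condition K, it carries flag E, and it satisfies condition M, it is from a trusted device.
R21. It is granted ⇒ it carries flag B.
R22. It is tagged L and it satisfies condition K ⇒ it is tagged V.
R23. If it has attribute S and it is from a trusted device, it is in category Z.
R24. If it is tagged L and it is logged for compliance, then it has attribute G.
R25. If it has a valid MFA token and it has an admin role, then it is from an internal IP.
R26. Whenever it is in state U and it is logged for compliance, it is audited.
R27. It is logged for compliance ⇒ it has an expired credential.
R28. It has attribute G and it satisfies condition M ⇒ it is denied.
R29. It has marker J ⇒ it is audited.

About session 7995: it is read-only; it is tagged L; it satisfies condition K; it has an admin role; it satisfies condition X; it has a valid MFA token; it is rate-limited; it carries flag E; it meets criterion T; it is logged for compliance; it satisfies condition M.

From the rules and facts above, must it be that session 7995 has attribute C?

No

Forward chaining from the given facts derives: requires review, is in category D, has attribute H, is from a trusted device, is tagged V, has attribute G, is from an internal IP, has an expired credential, is denied, is granted, is elevated, carries flag B.
Rules concluding "it has attribute C": R11 needs "it is audited"; R13 needs "it carries a delegation token" — none of these are established.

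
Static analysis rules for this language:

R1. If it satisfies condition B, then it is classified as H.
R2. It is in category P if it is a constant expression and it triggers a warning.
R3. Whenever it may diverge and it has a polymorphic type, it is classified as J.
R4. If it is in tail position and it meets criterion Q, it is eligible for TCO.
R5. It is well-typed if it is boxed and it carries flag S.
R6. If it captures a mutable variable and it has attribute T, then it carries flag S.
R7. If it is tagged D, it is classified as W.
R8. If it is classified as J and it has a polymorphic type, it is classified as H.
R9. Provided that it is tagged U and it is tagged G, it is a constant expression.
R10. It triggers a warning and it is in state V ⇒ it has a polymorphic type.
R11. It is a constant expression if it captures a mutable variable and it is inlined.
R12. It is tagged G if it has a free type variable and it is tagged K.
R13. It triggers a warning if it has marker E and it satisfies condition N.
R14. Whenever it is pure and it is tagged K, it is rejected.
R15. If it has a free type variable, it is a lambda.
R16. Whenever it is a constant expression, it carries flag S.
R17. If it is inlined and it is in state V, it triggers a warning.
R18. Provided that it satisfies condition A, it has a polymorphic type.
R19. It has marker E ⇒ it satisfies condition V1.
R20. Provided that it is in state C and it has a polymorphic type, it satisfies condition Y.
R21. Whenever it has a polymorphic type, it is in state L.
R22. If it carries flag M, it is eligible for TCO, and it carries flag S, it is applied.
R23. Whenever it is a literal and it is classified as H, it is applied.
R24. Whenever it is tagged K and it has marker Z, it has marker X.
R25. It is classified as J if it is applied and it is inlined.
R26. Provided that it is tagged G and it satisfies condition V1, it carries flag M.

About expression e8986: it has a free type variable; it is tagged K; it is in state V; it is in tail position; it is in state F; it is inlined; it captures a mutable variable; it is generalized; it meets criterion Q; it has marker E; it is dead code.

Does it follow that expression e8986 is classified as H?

Yes

By R4 (it is in tail position, it meets criterion Q): it is eligible for TCO.
By R11 (it captures a mutable variable, it is inlined): it is a constant expression.
By R12 (it has a free type variable, it is tagged K): it is tagged G.
By R16 (it is a constant expression): it carries flag S.
By R17 (it is inlined, it is in state V): it triggers a warning.
By R19 (it has marker E): it satisfies condition V1.
By R26 (it is tagged G, it satisfies condition V1): it carries flag M.
By R10 (it triggers a warning, it is in state V): it has a polymorphic type.
By R22 (it carries flag M, it is eligible for TCO, it carries flag S): it is applied.
By R25 (it is applied, it is inlined): it is classified as J.
By R8 (it is classified as J, it has a polymorphic type): it is classified as H.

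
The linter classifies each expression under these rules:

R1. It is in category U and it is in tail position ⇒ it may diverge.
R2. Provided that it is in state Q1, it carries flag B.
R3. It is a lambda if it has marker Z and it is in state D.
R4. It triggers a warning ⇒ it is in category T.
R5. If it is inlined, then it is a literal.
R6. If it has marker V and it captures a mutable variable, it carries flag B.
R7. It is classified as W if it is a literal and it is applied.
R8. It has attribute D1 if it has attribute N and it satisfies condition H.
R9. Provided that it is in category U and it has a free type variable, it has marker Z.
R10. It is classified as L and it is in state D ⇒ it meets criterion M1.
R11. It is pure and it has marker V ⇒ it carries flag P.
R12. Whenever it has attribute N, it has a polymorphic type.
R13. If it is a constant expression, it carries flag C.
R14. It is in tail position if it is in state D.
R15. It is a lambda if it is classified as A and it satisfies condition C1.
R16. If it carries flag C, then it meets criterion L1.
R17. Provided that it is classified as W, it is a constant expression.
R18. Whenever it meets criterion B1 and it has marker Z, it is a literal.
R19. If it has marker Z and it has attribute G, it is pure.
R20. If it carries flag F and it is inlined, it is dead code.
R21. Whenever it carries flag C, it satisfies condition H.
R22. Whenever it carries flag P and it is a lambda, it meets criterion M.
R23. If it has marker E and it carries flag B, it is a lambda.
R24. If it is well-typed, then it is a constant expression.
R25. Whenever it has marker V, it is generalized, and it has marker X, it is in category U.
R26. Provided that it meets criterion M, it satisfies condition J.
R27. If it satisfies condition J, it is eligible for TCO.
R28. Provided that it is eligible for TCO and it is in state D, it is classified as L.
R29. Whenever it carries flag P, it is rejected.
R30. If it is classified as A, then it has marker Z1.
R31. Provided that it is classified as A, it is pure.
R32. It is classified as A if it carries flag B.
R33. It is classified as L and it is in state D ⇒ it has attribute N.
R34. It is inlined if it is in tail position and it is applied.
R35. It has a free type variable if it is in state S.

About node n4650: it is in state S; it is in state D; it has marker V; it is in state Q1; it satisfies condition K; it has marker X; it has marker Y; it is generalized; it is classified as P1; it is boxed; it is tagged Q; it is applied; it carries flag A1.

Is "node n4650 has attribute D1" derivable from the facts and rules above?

Yes

By R2 (it is in state Q1): it carries flag B.
By R14 (it is in state D): it is in tail position.
By R25 (it has marker V, it is generalized, it has marker X): it is in category U.
By R32 (it carries flag B): it is classified as A.
By R34 (it is in tail position, it is applied): it is inlined.
By R35 (it is in state S): it has a free type variable.
By R5 (it is inlined): it is a literal.
By R7 (it is a literal, it is applied): it is classified as W.
By R9 (it is in category U, it has a free type variable): it has marker Z.
By R17 (it is classified as W): it is a constant expression.
By R31 (it is classified as A): it is pure.
By R3 (it has marker Z, it is in state D): it is a lambda.
By R11 (it is pure, it has marker V): it carries flag P.
By R13 (it is a constant expression): it carries flag C.
By R21 (it carries flag C): it satisfies condition H.
By R22 (it carries flag P, it is a lambda): it meets criterion M.
By R26 (it meets criterion M): it satisfies condition J.
By R27 (it satisfies condition J): it is eligible for TCO.
By R28 (it is eligible for TCO, it is in state D): it is classified as L.
By R33 (it is classified as L, it is in state D): it has attribute N.
By R8 (it has attribute N, it satisfies condition H): it has attribute D1.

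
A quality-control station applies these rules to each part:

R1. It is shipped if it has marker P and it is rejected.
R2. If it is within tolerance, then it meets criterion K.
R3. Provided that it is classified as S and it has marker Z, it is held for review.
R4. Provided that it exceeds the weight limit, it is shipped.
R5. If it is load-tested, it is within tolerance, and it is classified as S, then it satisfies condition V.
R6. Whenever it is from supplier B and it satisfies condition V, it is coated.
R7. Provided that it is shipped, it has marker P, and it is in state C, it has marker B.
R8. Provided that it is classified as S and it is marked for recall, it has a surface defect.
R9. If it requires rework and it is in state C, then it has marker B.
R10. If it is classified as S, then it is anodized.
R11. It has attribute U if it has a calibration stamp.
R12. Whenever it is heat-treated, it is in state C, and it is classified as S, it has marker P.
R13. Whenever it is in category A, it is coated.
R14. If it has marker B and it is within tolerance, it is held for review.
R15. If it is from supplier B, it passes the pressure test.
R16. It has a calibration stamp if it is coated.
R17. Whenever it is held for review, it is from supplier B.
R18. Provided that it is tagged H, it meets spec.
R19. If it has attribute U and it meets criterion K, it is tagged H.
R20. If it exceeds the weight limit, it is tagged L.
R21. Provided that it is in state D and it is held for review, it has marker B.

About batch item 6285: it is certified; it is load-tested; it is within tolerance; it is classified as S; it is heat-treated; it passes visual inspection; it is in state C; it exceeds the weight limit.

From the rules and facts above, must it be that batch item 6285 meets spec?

By R2 (it is within tolerance): it meets criterion K.
By R4 (it exceeds the weight limit): it is shipped.
By R5 (it is load-tested, it is within tolerance, it is classified as S): it satisfies condition V.
By R12 (it is heat-treated, it is in state C, it is classified as S): it has marker P.
By R7 (it is shipped, it has marker P, it is in state C): it has marker B.
By R14 (it has marker B, it is within tolerance): it is held for review.
By R17 (it is held for review): it is from supplier B.
By R6 (it is from supplier B, it satisfies condition V): it is coated.
By R16 (it is coated): it has a calibration stamp.
By R11 (it has a calibration stamp): it has attribute U.
By R19 (it has attribute U, it meets criterion K): it is tagged H.
By R18 (it is tagged H): it meets spec.

Yes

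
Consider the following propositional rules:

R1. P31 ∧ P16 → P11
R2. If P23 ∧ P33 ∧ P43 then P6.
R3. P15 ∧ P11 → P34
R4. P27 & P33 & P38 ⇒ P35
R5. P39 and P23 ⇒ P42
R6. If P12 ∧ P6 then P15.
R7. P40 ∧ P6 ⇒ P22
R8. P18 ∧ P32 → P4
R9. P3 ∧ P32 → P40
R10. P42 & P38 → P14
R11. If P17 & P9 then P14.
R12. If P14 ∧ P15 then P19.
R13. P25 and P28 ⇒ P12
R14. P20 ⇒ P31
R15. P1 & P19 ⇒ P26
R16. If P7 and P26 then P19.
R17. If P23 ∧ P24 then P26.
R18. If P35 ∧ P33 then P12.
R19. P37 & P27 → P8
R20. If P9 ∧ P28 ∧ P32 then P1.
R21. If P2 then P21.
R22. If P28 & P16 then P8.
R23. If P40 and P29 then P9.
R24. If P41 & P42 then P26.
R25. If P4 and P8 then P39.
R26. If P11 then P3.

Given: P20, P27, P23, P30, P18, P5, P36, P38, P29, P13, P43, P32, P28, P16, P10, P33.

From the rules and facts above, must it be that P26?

P6  (by R2: P23, P33, P43)
P35  (by R4: P27, P33, P38)
P4  (by R8: P18, P32)
P31  (by R14: P20)
P12  (by R18: P35, P33)
P8  (by R22: P28, P16)
P39  (by R25: P4, P8)
P11  (by R1: P31, P16)
P42  (by R5: P39, P23)
P15  (by R6: P12, P6)
P14  (by R10: P42, P38)
P19  (by R12: P14, P15)
P3  (by R26: P11)
P40  (by R9: P3, P32)
P9  (by R23: P40, P29)
P1  (by R20: P9, P28, P32)
P26  (by R15: P1, P19)

Yes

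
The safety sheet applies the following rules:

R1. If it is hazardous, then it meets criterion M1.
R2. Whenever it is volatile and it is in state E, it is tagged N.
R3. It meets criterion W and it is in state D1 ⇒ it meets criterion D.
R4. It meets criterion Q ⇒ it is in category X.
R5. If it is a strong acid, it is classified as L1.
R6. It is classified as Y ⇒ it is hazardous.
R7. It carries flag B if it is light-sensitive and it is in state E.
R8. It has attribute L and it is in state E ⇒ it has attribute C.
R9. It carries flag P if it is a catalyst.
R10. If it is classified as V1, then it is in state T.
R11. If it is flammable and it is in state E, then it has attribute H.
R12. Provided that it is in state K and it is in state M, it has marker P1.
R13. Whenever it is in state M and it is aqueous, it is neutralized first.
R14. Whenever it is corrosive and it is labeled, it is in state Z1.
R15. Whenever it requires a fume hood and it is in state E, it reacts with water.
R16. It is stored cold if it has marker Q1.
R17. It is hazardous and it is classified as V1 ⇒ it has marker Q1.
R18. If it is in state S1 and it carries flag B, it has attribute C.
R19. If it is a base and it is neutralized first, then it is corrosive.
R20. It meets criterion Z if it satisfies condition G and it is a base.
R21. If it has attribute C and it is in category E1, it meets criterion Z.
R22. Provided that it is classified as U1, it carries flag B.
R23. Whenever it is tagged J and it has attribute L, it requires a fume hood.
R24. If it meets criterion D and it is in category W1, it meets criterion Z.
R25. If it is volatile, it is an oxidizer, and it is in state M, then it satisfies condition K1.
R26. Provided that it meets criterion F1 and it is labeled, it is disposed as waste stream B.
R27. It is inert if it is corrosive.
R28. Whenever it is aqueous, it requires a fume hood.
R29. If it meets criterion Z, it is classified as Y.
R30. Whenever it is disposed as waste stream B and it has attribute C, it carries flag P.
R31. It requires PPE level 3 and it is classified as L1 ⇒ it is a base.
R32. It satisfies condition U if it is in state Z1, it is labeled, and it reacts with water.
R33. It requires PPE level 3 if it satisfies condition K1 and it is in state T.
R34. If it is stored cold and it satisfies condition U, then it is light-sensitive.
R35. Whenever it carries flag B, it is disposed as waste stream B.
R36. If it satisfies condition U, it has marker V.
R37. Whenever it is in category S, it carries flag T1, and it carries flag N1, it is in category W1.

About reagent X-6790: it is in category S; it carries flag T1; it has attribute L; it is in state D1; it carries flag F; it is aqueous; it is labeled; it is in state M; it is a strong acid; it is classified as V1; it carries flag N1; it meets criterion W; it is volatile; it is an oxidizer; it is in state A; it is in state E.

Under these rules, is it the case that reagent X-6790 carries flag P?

By R3 (it meets criterion W, it is in state D1): it meets criterion D.
By R5 (it is a strong acid): it is classified as L1.
By R8 (it has attribute L, it is in state E): it has attribute C.
By R10 (it is classified as V1): it is in state T.
By R13 (it is in state M, it is aqueous): it is neutralized first.
By R25 (it is volatile, it is an oxidizer, it is in state M): it satisfies condition K1.
By R28 (it is aqueous): it requires a fume hood.
By R33 (it satisfies condition K1, it is in state T): it requires PPE level 3.
By R37 (it is in category S, it carries flag T1, it carries flag N1): it is in category W1.
By R15 (it requires a fume hood, it is in state E): it reacts with water.
By R24 (it meets criterion D, it is in category W1): it meets criterion Z.
By R29 (it meets criterion Z): it is classified as Y.
By R31 (it requires PPE level 3, it is classified as L1): it is a base.
By R6 (it is classified as Y): it is hazardous.
By R17 (it is hazardous, it is classified as V1): it has marker Q1.
By R19 (it is a base, it is neutralized first): it is corrosive.
By R14 (it is corrosive, it is labeled): it is in state Z1.
By R16 (it has marker Q1): it is stored cold.
By R32 (it is in state Z1, it is labeled, it reacts with water): it satisfies condition U.
By R34 (it is stored cold, it satisfies condition U): it is light-sensitive.
By R7 (it is light-sensitive, it is in state E): it carries flag B.
By R35 (it carries flag B): it is disposed as waste stream B.
By R30 (it is disposed as waste stream B, it has attribute C): it carries flag P.

Yes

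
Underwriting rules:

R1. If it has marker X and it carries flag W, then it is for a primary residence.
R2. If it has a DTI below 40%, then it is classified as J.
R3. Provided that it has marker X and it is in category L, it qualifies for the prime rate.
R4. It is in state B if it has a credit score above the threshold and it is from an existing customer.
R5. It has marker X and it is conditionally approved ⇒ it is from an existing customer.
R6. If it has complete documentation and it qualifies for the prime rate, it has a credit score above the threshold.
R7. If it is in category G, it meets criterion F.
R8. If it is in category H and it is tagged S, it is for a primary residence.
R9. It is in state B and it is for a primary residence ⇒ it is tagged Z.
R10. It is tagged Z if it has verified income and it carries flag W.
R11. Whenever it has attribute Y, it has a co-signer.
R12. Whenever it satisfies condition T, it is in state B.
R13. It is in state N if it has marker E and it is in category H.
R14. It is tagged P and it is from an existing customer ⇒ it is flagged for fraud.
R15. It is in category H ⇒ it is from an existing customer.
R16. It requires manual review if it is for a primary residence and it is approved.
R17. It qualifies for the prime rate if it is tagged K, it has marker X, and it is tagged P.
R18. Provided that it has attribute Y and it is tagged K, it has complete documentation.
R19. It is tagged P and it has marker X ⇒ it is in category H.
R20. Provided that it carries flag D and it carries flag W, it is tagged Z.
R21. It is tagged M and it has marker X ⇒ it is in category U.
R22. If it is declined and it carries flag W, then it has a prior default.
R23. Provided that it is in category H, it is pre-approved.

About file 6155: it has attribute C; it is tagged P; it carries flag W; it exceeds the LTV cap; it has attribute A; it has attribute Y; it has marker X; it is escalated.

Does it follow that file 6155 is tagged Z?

Forward chaining from the given facts derives: is for a primary residence, has a co-signer, is in category H, is pre-approved, is from an existing customer, is flagged for fraud.
Rules concluding "it is tagged Z": R9 needs "it is in state B"; R10 needs "it has verified income"; R20 needs "it carries flag D" — none of these are established.

No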